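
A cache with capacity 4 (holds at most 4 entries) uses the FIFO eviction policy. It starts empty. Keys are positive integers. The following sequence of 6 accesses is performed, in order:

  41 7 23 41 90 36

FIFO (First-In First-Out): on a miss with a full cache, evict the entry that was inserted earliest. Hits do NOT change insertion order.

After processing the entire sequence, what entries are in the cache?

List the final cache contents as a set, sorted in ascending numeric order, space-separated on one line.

Answer: 7 23 36 90

Derivation:
FIFO simulation (capacity=4):
  1. access 41: MISS. Cache (old->new): [41]
  2. access 7: MISS. Cache (old->new): [41 7]
  3. access 23: MISS. Cache (old->new): [41 7 23]
  4. access 41: HIT. Cache (old->new): [41 7 23]
  5. access 90: MISS. Cache (old->new): [41 7 23 90]
  6. access 36: MISS, evict 41. Cache (old->new): [7 23 90 36]
Total: 1 hits, 5 misses, 1 evictions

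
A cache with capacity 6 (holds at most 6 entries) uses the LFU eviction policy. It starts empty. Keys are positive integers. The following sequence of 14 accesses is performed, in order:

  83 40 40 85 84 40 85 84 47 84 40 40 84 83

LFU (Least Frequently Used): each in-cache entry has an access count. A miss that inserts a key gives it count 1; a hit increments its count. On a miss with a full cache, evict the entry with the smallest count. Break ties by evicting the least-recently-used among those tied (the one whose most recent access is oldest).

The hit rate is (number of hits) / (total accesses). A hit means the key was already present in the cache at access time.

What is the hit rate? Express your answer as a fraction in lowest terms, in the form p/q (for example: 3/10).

LFU simulation (capacity=6):
  1. access 83: MISS. Cache: [83(c=1)]
  2. access 40: MISS. Cache: [83(c=1) 40(c=1)]
  3. access 40: HIT, count now 2. Cache: [83(c=1) 40(c=2)]
  4. access 85: MISS. Cache: [83(c=1) 85(c=1) 40(c=2)]
  5. access 84: MISS. Cache: [83(c=1) 85(c=1) 84(c=1) 40(c=2)]
  6. access 40: HIT, count now 3. Cache: [83(c=1) 85(c=1) 84(c=1) 40(c=3)]
  7. access 85: HIT, count now 2. Cache: [83(c=1) 84(c=1) 85(c=2) 40(c=3)]
  8. access 84: HIT, count now 2. Cache: [83(c=1) 85(c=2) 84(c=2) 40(c=3)]
  9. access 47: MISS. Cache: [83(c=1) 47(c=1) 85(c=2) 84(c=2) 40(c=3)]
  10. access 84: HIT, count now 3. Cache: [83(c=1) 47(c=1) 85(c=2) 40(c=3) 84(c=3)]
  11. access 40: HIT, count now 4. Cache: [83(c=1) 47(c=1) 85(c=2) 84(c=3) 40(c=4)]
  12. access 40: HIT, count now 5. Cache: [83(c=1) 47(c=1) 85(c=2) 84(c=3) 40(c=5)]
  13. access 84: HIT, count now 4. Cache: [83(c=1) 47(c=1) 85(c=2) 84(c=4) 40(c=5)]
  14. access 83: HIT, count now 2. Cache: [47(c=1) 85(c=2) 83(c=2) 84(c=4) 40(c=5)]
Total: 9 hits, 5 misses, 0 evictions

Hit rate = 9/14

Answer: 9/14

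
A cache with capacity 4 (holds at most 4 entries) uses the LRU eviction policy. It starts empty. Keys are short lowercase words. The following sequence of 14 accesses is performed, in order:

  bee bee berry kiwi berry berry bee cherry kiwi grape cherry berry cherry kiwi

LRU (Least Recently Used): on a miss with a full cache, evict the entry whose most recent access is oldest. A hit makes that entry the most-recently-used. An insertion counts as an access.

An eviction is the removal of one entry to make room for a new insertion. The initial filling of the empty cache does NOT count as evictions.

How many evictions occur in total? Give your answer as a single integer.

LRU simulation (capacity=4):
  1. access bee: MISS. Cache (LRU->MRU): [bee]
  2. access bee: HIT. Cache (LRU->MRU): [bee]
  3. access berry: MISS. Cache (LRU->MRU): [bee berry]
  4. access kiwi: MISS. Cache (LRU->MRU): [bee berry kiwi]
  5. access berry: HIT. Cache (LRU->MRU): [bee kiwi berry]
  6. access berry: HIT. Cache (LRU->MRU): [bee kiwi berry]
  7. access bee: HIT. Cache (LRU->MRU): [kiwi berry bee]
  8. access cherry: MISS. Cache (LRU->MRU): [kiwi berry bee cherry]
  9. access kiwi: HIT. Cache (LRU->MRU): [berry bee cherry kiwi]
  10. access grape: MISS, evict berry. Cache (LRU->MRU): [bee cherry kiwi grape]
  11. access cherry: HIT. Cache (LRU->MRU): [bee kiwi grape cherry]
  12. access berry: MISS, evict bee. Cache (LRU->MRU): [kiwi grape cherry berry]
  13. access cherry: HIT. Cache (LRU->MRU): [kiwi grape berry cherry]
  14. access kiwi: HIT. Cache (LRU->MRU): [grape berry cherry kiwi]
Total: 8 hits, 6 misses, 2 evictions

Answer: 2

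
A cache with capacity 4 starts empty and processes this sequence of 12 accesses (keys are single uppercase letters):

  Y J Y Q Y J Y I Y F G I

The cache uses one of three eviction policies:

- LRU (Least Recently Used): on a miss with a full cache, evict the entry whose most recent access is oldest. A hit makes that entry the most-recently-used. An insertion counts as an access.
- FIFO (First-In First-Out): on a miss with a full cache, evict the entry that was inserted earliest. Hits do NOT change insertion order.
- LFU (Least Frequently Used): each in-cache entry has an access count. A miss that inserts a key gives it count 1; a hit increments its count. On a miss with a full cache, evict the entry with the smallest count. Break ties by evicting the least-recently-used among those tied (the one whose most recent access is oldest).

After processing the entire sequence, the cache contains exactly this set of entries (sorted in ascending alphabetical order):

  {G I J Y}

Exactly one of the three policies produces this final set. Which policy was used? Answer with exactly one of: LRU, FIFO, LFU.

Simulating under each policy and comparing final sets:
  LRU: final set = {F G I Y} -> differs
  FIFO: final set = {F G I Q} -> differs
  LFU: final set = {G I J Y} -> MATCHES target
Only LFU produces the target set.

Answer: LFU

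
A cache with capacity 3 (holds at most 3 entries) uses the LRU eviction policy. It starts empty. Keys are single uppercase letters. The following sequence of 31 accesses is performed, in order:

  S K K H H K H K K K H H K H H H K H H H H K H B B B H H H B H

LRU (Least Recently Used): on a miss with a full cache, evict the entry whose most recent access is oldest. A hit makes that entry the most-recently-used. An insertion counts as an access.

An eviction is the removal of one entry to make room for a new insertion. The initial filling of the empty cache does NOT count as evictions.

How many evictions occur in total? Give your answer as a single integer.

LRU simulation (capacity=3):
  1. access S: MISS. Cache (LRU->MRU): [S]
  2. access K: MISS. Cache (LRU->MRU): [S K]
  3. access K: HIT. Cache (LRU->MRU): [S K]
  4. access H: MISS. Cache (LRU->MRU): [S K H]
  5. access H: HIT. Cache (LRU->MRU): [S K H]
  6. access K: HIT. Cache (LRU->MRU): [S H K]
  7. access H: HIT. Cache (LRU->MRU): [S K H]
  8. access K: HIT. Cache (LRU->MRU): [S H K]
  9. access K: HIT. Cache (LRU->MRU): [S H K]
  10. access K: HIT. Cache (LRU->MRU): [S H K]
  11. access H: HIT. Cache (LRU->MRU): [S K H]
  12. access H: HIT. Cache (LRU->MRU): [S K H]
  13. access K: HIT. Cache (LRU->MRU): [S H K]
  14. access H: HIT. Cache (LRU->MRU): [S K H]
  15. access H: HIT. Cache (LRU->MRU): [S K H]
  16. access H: HIT. Cache (LRU->MRU): [S K H]
  17. access K: HIT. Cache (LRU->MRU): [S H K]
  18. access H: HIT. Cache (LRU->MRU): [S K H]
  19. access H: HIT. Cache (LRU->MRU): [S K H]
  20. access H: HIT. Cache (LRU->MRU): [S K H]
  21. access H: HIT. Cache (LRU->MRU): [S K H]
  22. access K: HIT. Cache (LRU->MRU): [S H K]
  23. access H: HIT. Cache (LRU->MRU): [S K H]
  24. access B: MISS, evict S. Cache (LRU->MRU): [K H B]
  25. access B: HIT. Cache (LRU->MRU): [K H B]
  26. access B: HIT. Cache (LRU->MRU): [K H B]
  27. access H: HIT. Cache (LRU->MRU): [K B H]
  28. access H: HIT. Cache (LRU->MRU): [K B H]
  29. access H: HIT. Cache (LRU->MRU): [K B H]
  30. access B: HIT. Cache (LRU->MRU): [K H B]
  31. access H: HIT. Cache (LRU->MRU): [K B H]
Total: 27 hits, 4 misses, 1 evictions

Answer: 1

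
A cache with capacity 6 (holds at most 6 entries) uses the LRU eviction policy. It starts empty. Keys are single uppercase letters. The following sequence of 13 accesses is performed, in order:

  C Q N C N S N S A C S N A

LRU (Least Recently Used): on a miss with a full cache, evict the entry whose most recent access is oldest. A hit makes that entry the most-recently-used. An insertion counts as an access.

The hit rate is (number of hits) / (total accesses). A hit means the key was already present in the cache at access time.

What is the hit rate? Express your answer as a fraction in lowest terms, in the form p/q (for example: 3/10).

LRU simulation (capacity=6):
  1. access C: MISS. Cache (LRU->MRU): [C]
  2. access Q: MISS. Cache (LRU->MRU): [C Q]
  3. access N: MISS. Cache (LRU->MRU): [C Q N]
  4. access C: HIT. Cache (LRU->MRU): [Q N C]
  5. access N: HIT. Cache (LRU->MRU): [Q C N]
  6. access S: MISS. Cache (LRU->MRU): [Q C N S]
  7. access N: HIT. Cache (LRU->MRU): [Q C S N]
  8. access S: HIT. Cache (LRU->MRU): [Q C N S]
  9. access A: MISS. Cache (LRU->MRU): [Q C N S A]
  10. access C: HIT. Cache (LRU->MRU): [Q N S A C]
  11. access S: HIT. Cache (LRU->MRU): [Q N A C S]
  12. access N: HIT. Cache (LRU->MRU): [Q A C S N]
  13. access A: HIT. Cache (LRU->MRU): [Q C S N A]
Total: 8 hits, 5 misses, 0 evictions

Hit rate = 8/13

Answer: 8/13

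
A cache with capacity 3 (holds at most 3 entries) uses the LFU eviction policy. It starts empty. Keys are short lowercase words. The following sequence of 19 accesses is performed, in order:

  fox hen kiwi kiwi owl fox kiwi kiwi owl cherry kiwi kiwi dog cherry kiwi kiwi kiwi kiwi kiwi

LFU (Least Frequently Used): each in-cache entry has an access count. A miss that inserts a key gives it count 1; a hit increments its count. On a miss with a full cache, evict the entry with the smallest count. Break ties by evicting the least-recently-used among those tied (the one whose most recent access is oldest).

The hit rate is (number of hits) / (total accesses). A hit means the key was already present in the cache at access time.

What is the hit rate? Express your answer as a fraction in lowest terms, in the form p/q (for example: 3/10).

LFU simulation (capacity=3):
  1. access fox: MISS. Cache: [fox(c=1)]
  2. access hen: MISS. Cache: [fox(c=1) hen(c=1)]
  3. access kiwi: MISS. Cache: [fox(c=1) hen(c=1) kiwi(c=1)]
  4. access kiwi: HIT, count now 2. Cache: [fox(c=1) hen(c=1) kiwi(c=2)]
  5. access owl: MISS, evict fox(c=1). Cache: [hen(c=1) owl(c=1) kiwi(c=2)]
  6. access fox: MISS, evict hen(c=1). Cache: [owl(c=1) fox(c=1) kiwi(c=2)]
  7. access kiwi: HIT, count now 3. Cache: [owl(c=1) fox(c=1) kiwi(c=3)]
  8. access kiwi: HIT, count now 4. Cache: [owl(c=1) fox(c=1) kiwi(c=4)]
  9. access owl: HIT, count now 2. Cache: [fox(c=1) owl(c=2) kiwi(c=4)]
  10. access cherry: MISS, evict fox(c=1). Cache: [cherry(c=1) owl(c=2) kiwi(c=4)]
  11. access kiwi: HIT, count now 5. Cache: [cherry(c=1) owl(c=2) kiwi(c=5)]
  12. access kiwi: HIT, count now 6. Cache: [cherry(c=1) owl(c=2) kiwi(c=6)]
  13. access dog: MISS, evict cherry(c=1). Cache: [dog(c=1) owl(c=2) kiwi(c=6)]
  14. access cherry: MISS, evict dog(c=1). Cache: [cherry(c=1) owl(c=2) kiwi(c=6)]
  15. access kiwi: HIT, count now 7. Cache: [cherry(c=1) owl(c=2) kiwi(c=7)]
  16. access kiwi: HIT, count now 8. Cache: [cherry(c=1) owl(c=2) kiwi(c=8)]
  17. access kiwi: HIT, count now 9. Cache: [cherry(c=1) owl(c=2) kiwi(c=9)]
  18. access kiwi: HIT, count now 10. Cache: [cherry(c=1) owl(c=2) kiwi(c=10)]
  19. access kiwi: HIT, count now 11. Cache: [cherry(c=1) owl(c=2) kiwi(c=11)]
Total: 11 hits, 8 misses, 5 evictions

Hit rate = 11/19

Answer: 11/19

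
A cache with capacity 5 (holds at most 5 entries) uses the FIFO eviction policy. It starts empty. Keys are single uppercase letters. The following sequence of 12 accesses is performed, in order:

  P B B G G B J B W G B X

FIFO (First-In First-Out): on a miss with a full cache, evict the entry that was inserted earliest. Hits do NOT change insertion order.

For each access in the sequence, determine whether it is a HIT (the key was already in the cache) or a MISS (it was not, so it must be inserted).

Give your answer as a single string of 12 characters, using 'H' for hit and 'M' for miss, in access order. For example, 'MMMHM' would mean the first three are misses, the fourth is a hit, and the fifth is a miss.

Answer: MMHMHHMHMHHM

Derivation:
FIFO simulation (capacity=5):
  1. access P: MISS. Cache (old->new): [P]
  2. access B: MISS. Cache (old->new): [P B]
  3. access B: HIT. Cache (old->new): [P B]
  4. access G: MISS. Cache (old->new): [P B G]
  5. access G: HIT. Cache (old->new): [P B G]
  6. access B: HIT. Cache (old->new): [P B G]
  7. access J: MISS. Cache (old->new): [P B G J]
  8. access B: HIT. Cache (old->new): [P B G J]
  9. access W: MISS. Cache (old->new): [P B G J W]
  10. access G: HIT. Cache (old->new): [P B G J W]
  11. access B: HIT. Cache (old->new): [P B G J W]
  12. access X: MISS, evict P. Cache (old->new): [B G J W X]
Total: 6 hits, 6 misses, 1 evictions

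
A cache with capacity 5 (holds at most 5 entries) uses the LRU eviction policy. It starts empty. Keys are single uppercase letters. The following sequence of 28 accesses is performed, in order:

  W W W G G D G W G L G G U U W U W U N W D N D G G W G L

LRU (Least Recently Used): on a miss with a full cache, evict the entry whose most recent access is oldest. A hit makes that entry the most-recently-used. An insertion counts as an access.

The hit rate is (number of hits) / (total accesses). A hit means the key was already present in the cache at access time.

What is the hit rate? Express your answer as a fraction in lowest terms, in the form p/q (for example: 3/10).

LRU simulation (capacity=5):
  1. access W: MISS. Cache (LRU->MRU): [W]
  2. access W: HIT. Cache (LRU->MRU): [W]
  3. access W: HIT. Cache (LRU->MRU): [W]
  4. access G: MISS. Cache (LRU->MRU): [W G]
  5. access G: HIT. Cache (LRU->MRU): [W G]
  6. access D: MISS. Cache (LRU->MRU): [W G D]
  7. access G: HIT. Cache (LRU->MRU): [W D G]
  8. access W: HIT. Cache (LRU->MRU): [D G W]
  9. access G: HIT. Cache (LRU->MRU): [D W G]
  10. access L: MISS. Cache (LRU->MRU): [D W G L]
  11. access G: HIT. Cache (LRU->MRU): [D W L G]
  12. access G: HIT. Cache (LRU->MRU): [D W L G]
  13. access U: MISS. Cache (LRU->MRU): [D W L G U]
  14. access U: HIT. Cache (LRU->MRU): [D W L G U]
  15. access W: HIT. Cache (LRU->MRU): [D L G U W]
  16. access U: HIT. Cache (LRU->MRU): [D L G W U]
  17. access W: HIT. Cache (LRU->MRU): [D L G U W]
  18. access U: HIT. Cache (LRU->MRU): [D L G W U]
  19. access N: MISS, evict D. Cache (LRU->MRU): [L G W U N]
  20. access W: HIT. Cache (LRU->MRU): [L G U N W]
  21. access D: MISS, evict L. Cache (LRU->MRU): [G U N W D]
  22. access N: HIT. Cache (LRU->MRU): [G U W D N]
  23. access D: HIT. Cache (LRU->MRU): [G U W N D]
  24. access G: HIT. Cache (LRU->MRU): [U W N D G]
  25. access G: HIT. Cache (LRU->MRU): [U W N D G]
  26. access W: HIT. Cache (LRU->MRU): [U N D G W]
  27. access G: HIT. Cache (LRU->MRU): [U N D W G]
  28. access L: MISS, evict U. Cache (LRU->MRU): [N D W G L]
Total: 20 hits, 8 misses, 3 evictions

Hit rate = 20/28 = 5/7

Answer: 5/7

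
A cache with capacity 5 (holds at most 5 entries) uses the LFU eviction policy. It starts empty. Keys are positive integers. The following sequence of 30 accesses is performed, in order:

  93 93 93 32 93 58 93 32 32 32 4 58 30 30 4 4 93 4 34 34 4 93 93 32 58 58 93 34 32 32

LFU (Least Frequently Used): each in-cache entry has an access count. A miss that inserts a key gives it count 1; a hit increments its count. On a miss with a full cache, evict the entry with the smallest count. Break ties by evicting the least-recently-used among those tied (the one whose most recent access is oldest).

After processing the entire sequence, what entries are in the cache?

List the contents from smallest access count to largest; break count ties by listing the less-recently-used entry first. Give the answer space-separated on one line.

Answer: 58 34 4 32 93

Derivation:
LFU simulation (capacity=5):
  1. access 93: MISS. Cache: [93(c=1)]
  2. access 93: HIT, count now 2. Cache: [93(c=2)]
  3. access 93: HIT, count now 3. Cache: [93(c=3)]
  4. access 32: MISS. Cache: [32(c=1) 93(c=3)]
  5. access 93: HIT, count now 4. Cache: [32(c=1) 93(c=4)]
  6. access 58: MISS. Cache: [32(c=1) 58(c=1) 93(c=4)]
  7. access 93: HIT, count now 5. Cache: [32(c=1) 58(c=1) 93(c=5)]
  8. access 32: HIT, count now 2. Cache: [58(c=1) 32(c=2) 93(c=5)]
  9. access 32: HIT, count now 3. Cache: [58(c=1) 32(c=3) 93(c=5)]
  10. access 32: HIT, count now 4. Cache: [58(c=1) 32(c=4) 93(c=5)]
  11. access 4: MISS. Cache: [58(c=1) 4(c=1) 32(c=4) 93(c=5)]
  12. access 58: HIT, count now 2. Cache: [4(c=1) 58(c=2) 32(c=4) 93(c=5)]
  13. access 30: MISS. Cache: [4(c=1) 30(c=1) 58(c=2) 32(c=4) 93(c=5)]
  14. access 30: HIT, count now 2. Cache: [4(c=1) 58(c=2) 30(c=2) 32(c=4) 93(c=5)]
  15. access 4: HIT, count now 2. Cache: [58(c=2) 30(c=2) 4(c=2) 32(c=4) 93(c=5)]
  16. access 4: HIT, count now 3. Cache: [58(c=2) 30(c=2) 4(c=3) 32(c=4) 93(c=5)]
  17. access 93: HIT, count now 6. Cache: [58(c=2) 30(c=2) 4(c=3) 32(c=4) 93(c=6)]
  18. access 4: HIT, count now 4. Cache: [58(c=2) 30(c=2) 32(c=4) 4(c=4) 93(c=6)]
  19. access 34: MISS, evict 58(c=2). Cache: [34(c=1) 30(c=2) 32(c=4) 4(c=4) 93(c=6)]
  20. access 34: HIT, count now 2. Cache: [30(c=2) 34(c=2) 32(c=4) 4(c=4) 93(c=6)]
  21. access 4: HIT, count now 5. Cache: [30(c=2) 34(c=2) 32(c=4) 4(c=5) 93(c=6)]
  22. access 93: HIT, count now 7. Cache: [30(c=2) 34(c=2) 32(c=4) 4(c=5) 93(c=7)]
  23. access 93: HIT, count now 8. Cache: [30(c=2) 34(c=2) 32(c=4) 4(c=5) 93(c=8)]
  24. access 32: HIT, count now 5. Cache: [30(c=2) 34(c=2) 4(c=5) 32(c=5) 93(c=8)]
  25. access 58: MISS, evict 30(c=2). Cache: [58(c=1) 34(c=2) 4(c=5) 32(c=5) 93(c=8)]
  26. access 58: HIT, count now 2. Cache: [34(c=2) 58(c=2) 4(c=5) 32(c=5) 93(c=8)]
  27. access 93: HIT, count now 9. Cache: [34(c=2) 58(c=2) 4(c=5) 32(c=5) 93(c=9)]
  28. access 34: HIT, count now 3. Cache: [58(c=2) 34(c=3) 4(c=5) 32(c=5) 93(c=9)]
  29. access 32: HIT, count now 6. Cache: [58(c=2) 34(c=3) 4(c=5) 32(c=6) 93(c=9)]
  30. access 32: HIT, count now 7. Cache: [58(c=2) 34(c=3) 4(c=5) 32(c=7) 93(c=9)]
Total: 23 hits, 7 misses, 2 evictions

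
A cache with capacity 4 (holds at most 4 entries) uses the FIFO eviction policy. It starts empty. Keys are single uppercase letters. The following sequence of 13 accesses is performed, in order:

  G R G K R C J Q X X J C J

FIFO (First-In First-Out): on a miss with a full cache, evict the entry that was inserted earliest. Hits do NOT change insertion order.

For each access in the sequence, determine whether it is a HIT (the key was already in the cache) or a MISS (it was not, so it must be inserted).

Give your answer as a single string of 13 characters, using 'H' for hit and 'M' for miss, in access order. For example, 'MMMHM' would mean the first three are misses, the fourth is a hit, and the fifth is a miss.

Answer: MMHMHMMMMHHHH

Derivation:
FIFO simulation (capacity=4):
  1. access G: MISS. Cache (old->new): [G]
  2. access R: MISS. Cache (old->new): [G R]
  3. access G: HIT. Cache (old->new): [G R]
  4. access K: MISS. Cache (old->new): [G R K]
  5. access R: HIT. Cache (old->new): [G R K]
  6. access C: MISS. Cache (old->new): [G R K C]
  7. access J: MISS, evict G. Cache (old->new): [R K C J]
  8. access Q: MISS, evict R. Cache (old->new): [K C J Q]
  9. access X: MISS, evict K. Cache (old->new): [C J Q X]
  10. access X: HIT. Cache (old->new): [C J Q X]
  11. access J: HIT. Cache (old->new): [C J Q X]
  12. access C: HIT. Cache (old->new): [C J Q X]
  13. access J: HIT. Cache (old->new): [C J Q X]
Total: 6 hits, 7 misses, 3 evictions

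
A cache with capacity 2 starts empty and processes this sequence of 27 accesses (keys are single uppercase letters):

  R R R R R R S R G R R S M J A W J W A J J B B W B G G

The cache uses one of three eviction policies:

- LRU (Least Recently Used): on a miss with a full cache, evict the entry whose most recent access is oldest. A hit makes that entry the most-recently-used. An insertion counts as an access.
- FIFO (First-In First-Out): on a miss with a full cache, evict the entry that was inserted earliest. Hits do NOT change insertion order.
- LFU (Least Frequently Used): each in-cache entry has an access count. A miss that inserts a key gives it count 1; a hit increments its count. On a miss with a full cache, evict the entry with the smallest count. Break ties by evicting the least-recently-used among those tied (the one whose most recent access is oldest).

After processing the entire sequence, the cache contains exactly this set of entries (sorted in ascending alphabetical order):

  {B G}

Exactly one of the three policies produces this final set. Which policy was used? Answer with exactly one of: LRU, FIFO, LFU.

Simulating under each policy and comparing final sets:
  LRU: final set = {B G} -> MATCHES target
  FIFO: final set = {G W} -> differs
  LFU: final set = {G R} -> differs
Only LRU produces the target set.

Answer: LRU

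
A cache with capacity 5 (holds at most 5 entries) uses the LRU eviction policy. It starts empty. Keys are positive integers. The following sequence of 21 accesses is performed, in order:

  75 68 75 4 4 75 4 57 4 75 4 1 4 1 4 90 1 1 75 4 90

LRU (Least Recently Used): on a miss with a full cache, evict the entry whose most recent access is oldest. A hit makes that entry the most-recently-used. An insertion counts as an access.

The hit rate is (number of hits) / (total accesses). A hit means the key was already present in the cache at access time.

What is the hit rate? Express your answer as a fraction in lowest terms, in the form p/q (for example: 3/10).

LRU simulation (capacity=5):
  1. access 75: MISS. Cache (LRU->MRU): [75]
  2. access 68: MISS. Cache (LRU->MRU): [75 68]
  3. access 75: HIT. Cache (LRU->MRU): [68 75]
  4. access 4: MISS. Cache (LRU->MRU): [68 75 4]
  5. access 4: HIT. Cache (LRU->MRU): [68 75 4]
  6. access 75: HIT. Cache (LRU->MRU): [68 4 75]
  7. access 4: HIT. Cache (LRU->MRU): [68 75 4]
  8. access 57: MISS. Cache (LRU->MRU): [68 75 4 57]
  9. access 4: HIT. Cache (LRU->MRU): [68 75 57 4]
  10. access 75: HIT. Cache (LRU->MRU): [68 57 4 75]
  11. access 4: HIT. Cache (LRU->MRU): [68 57 75 4]
  12. access 1: MISS. Cache (LRU->MRU): [68 57 75 4 1]
  13. access 4: HIT. Cache (LRU->MRU): [68 57 75 1 4]
  14. access 1: HIT. Cache (LRU->MRU): [68 57 75 4 1]
  15. access 4: HIT. Cache (LRU->MRU): [68 57 75 1 4]
  16. access 90: MISS, evict 68. Cache (LRU->MRU): [57 75 1 4 90]
  17. access 1: HIT. Cache (LRU->MRU): [57 75 4 90 1]
  18. access 1: HIT. Cache (LRU->MRU): [57 75 4 90 1]
  19. access 75: HIT. Cache (LRU->MRU): [57 4 90 1 75]
  20. access 4: HIT. Cache (LRU->MRU): [57 90 1 75 4]
  21. access 90: HIT. Cache (LRU->MRU): [57 1 75 4 90]
Total: 15 hits, 6 misses, 1 evictions

Hit rate = 15/21 = 5/7

Answer: 5/7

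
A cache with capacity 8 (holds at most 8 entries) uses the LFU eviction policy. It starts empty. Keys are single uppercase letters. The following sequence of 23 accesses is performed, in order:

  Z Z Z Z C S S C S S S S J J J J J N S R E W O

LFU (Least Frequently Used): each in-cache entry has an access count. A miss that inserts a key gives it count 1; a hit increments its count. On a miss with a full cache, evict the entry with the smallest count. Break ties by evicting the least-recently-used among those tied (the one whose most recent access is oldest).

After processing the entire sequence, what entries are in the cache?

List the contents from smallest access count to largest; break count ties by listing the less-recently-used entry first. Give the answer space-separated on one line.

LFU simulation (capacity=8):
  1. access Z: MISS. Cache: [Z(c=1)]
  2. access Z: HIT, count now 2. Cache: [Z(c=2)]
  3. access Z: HIT, count now 3. Cache: [Z(c=3)]
  4. access Z: HIT, count now 4. Cache: [Z(c=4)]
  5. access C: MISS. Cache: [C(c=1) Z(c=4)]
  6. access S: MISS. Cache: [C(c=1) S(c=1) Z(c=4)]
  7. access S: HIT, count now 2. Cache: [C(c=1) S(c=2) Z(c=4)]
  8. access C: HIT, count now 2. Cache: [S(c=2) C(c=2) Z(c=4)]
  9. access S: HIT, count now 3. Cache: [C(c=2) S(c=3) Z(c=4)]
  10. access S: HIT, count now 4. Cache: [C(c=2) Z(c=4) S(c=4)]
  11. access S: HIT, count now 5. Cache: [C(c=2) Z(c=4) S(c=5)]
  12. access S: HIT, count now 6. Cache: [C(c=2) Z(c=4) S(c=6)]
  13. access J: MISS. Cache: [J(c=1) C(c=2) Z(c=4) S(c=6)]
  14. access J: HIT, count now 2. Cache: [C(c=2) J(c=2) Z(c=4) S(c=6)]
  15. access J: HIT, count now 3. Cache: [C(c=2) J(c=3) Z(c=4) S(c=6)]
  16. access J: HIT, count now 4. Cache: [C(c=2) Z(c=4) J(c=4) S(c=6)]
  17. access J: HIT, count now 5. Cache: [C(c=2) Z(c=4) J(c=5) S(c=6)]
  18. access N: MISS. Cache: [N(c=1) C(c=2) Z(c=4) J(c=5) S(c=6)]
  19. access S: HIT, count now 7. Cache: [N(c=1) C(c=2) Z(c=4) J(c=5) S(c=7)]
  20. access R: MISS. Cache: [N(c=1) R(c=1) C(c=2) Z(c=4) J(c=5) S(c=7)]
  21. access E: MISS. Cache: [N(c=1) R(c=1) E(c=1) C(c=2) Z(c=4) J(c=5) S(c=7)]
  22. access W: MISS. Cache: [N(c=1) R(c=1) E(c=1) W(c=1) C(c=2) Z(c=4) J(c=5) S(c=7)]
  23. access O: MISS, evict N(c=1). Cache: [R(c=1) E(c=1) W(c=1) O(c=1) C(c=2) Z(c=4) J(c=5) S(c=7)]
Total: 14 hits, 9 misses, 1 evictions

Answer: R E W O C Z J S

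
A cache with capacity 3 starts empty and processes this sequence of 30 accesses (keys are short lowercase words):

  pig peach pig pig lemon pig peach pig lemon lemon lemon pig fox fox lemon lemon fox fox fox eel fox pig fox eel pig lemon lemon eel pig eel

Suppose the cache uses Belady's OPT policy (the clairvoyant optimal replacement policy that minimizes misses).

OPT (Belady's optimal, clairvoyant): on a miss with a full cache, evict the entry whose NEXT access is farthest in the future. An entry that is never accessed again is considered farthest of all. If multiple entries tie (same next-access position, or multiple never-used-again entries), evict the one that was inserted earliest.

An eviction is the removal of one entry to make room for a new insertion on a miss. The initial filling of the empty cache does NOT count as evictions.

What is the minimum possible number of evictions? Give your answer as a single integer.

OPT (Belady) simulation (capacity=3):
  1. access pig: MISS. Cache: [pig]
  2. access peach: MISS. Cache: [pig peach]
  3. access pig: HIT. Next use of pig: step 4. Cache: [pig peach]
  4. access pig: HIT. Next use of pig: step 6. Cache: [pig peach]
  5. access lemon: MISS. Cache: [pig peach lemon]
  6. access pig: HIT. Next use of pig: step 8. Cache: [pig peach lemon]
  7. access peach: HIT. Next use of peach: never. Cache: [pig peach lemon]
  8. access pig: HIT. Next use of pig: step 12. Cache: [pig peach lemon]
  9. access lemon: HIT. Next use of lemon: step 10. Cache: [pig peach lemon]
  10. access lemon: HIT. Next use of lemon: step 11. Cache: [pig peach lemon]
  11. access lemon: HIT. Next use of lemon: step 15. Cache: [pig peach lemon]
  12. access pig: HIT. Next use of pig: step 22. Cache: [pig peach lemon]
  13. access fox: MISS, evict peach (next use: never). Cache: [pig lemon fox]
  14. access fox: HIT. Next use of fox: step 17. Cache: [pig lemon fox]
  15. access lemon: HIT. Next use of lemon: step 16. Cache: [pig lemon fox]
  16. access lemon: HIT. Next use of lemon: step 26. Cache: [pig lemon fox]
  17. access fox: HIT. Next use of fox: step 18. Cache: [pig lemon fox]
  18. access fox: HIT. Next use of fox: step 19. Cache: [pig lemon fox]
  19. access fox: HIT. Next use of fox: step 21. Cache: [pig lemon fox]
  20. access eel: MISS, evict lemon (next use: step 26). Cache: [pig fox eel]
  21. access fox: HIT. Next use of fox: step 23. Cache: [pig fox eel]
  22. access pig: HIT. Next use of pig: step 25. Cache: [pig fox eel]
  23. access fox: HIT. Next use of fox: never. Cache: [pig fox eel]
  24. access eel: HIT. Next use of eel: step 28. Cache: [pig fox eel]
  25. access pig: HIT. Next use of pig: step 29. Cache: [pig fox eel]
  26. access lemon: MISS, evict fox (next use: never). Cache: [pig eel lemon]
  27. access lemon: HIT. Next use of lemon: never. Cache: [pig eel lemon]
  28. access eel: HIT. Next use of eel: step 30. Cache: [pig eel lemon]
  29. access pig: HIT. Next use of pig: never. Cache: [pig eel lemon]
  30. access eel: HIT. Next use of eel: never. Cache: [pig eel lemon]
Total: 24 hits, 6 misses, 3 evictions

Answer: 3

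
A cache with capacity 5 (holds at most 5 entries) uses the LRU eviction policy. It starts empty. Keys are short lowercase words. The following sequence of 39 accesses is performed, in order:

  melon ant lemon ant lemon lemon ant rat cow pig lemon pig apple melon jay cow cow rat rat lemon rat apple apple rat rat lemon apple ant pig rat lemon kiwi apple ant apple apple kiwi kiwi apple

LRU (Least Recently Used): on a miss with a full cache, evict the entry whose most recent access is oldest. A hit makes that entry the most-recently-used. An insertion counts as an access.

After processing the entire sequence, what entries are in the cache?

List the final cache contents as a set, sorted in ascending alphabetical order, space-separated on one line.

LRU simulation (capacity=5):
  1. access melon: MISS. Cache (LRU->MRU): [melon]
  2. access ant: MISS. Cache (LRU->MRU): [melon ant]
  3. access lemon: MISS. Cache (LRU->MRU): [melon ant lemon]
  4. access ant: HIT. Cache (LRU->MRU): [melon lemon ant]
  5. access lemon: HIT. Cache (LRU->MRU): [melon ant lemon]
  6. access lemon: HIT. Cache (LRU->MRU): [melon ant lemon]
  7. access ant: HIT. Cache (LRU->MRU): [melon lemon ant]
  8. access rat: MISS. Cache (LRU->MRU): [melon lemon ant rat]
  9. access cow: MISS. Cache (LRU->MRU): [melon lemon ant rat cow]
  10. access pig: MISS, evict melon. Cache (LRU->MRU): [lemon ant rat cow pig]
  11. access lemon: HIT. Cache (LRU->MRU): [ant rat cow pig lemon]
  12. access pig: HIT. Cache (LRU->MRU): [ant rat cow lemon pig]
  13. access apple: MISS, evict ant. Cache (LRU->MRU): [rat cow lemon pig apple]
  14. access melon: MISS, evict rat. Cache (LRU->MRU): [cow lemon pig apple melon]
  15. access jay: MISS, evict cow. Cache (LRU->MRU): [lemon pig apple melon jay]
  16. access cow: MISS, evict lemon. Cache (LRU->MRU): [pig apple melon jay cow]
  17. access cow: HIT. Cache (LRU->MRU): [pig apple melon jay cow]
  18. access rat: MISS, evict pig. Cache (LRU->MRU): [apple melon jay cow rat]
  19. access rat: HIT. Cache (LRU->MRU): [apple melon jay cow rat]
  20. access lemon: MISS, evict apple. Cache (LRU->MRU): [melon jay cow rat lemon]
  21. access rat: HIT. Cache (LRU->MRU): [melon jay cow lemon rat]
  22. access apple: MISS, evict melon. Cache (LRU->MRU): [jay cow lemon rat apple]
  23. access apple: HIT. Cache (LRU->MRU): [jay cow lemon rat apple]
  24. access rat: HIT. Cache (LRU->MRU): [jay cow lemon apple rat]
  25. access rat: HIT. Cache (LRU->MRU): [jay cow lemon apple rat]
  26. access lemon: HIT. Cache (LRU->MRU): [jay cow apple rat lemon]
  27. access apple: HIT. Cache (LRU->MRU): [jay cow rat lemon apple]
  28. access ant: MISS, evict jay. Cache (LRU->MRU): [cow rat lemon apple ant]
  29. access pig: MISS, evict cow. Cache (LRU->MRU): [rat lemon apple ant pig]
  30. access rat: HIT. Cache (LRU->MRU): [lemon apple ant pig rat]
  31. access lemon: HIT. Cache (LRU->MRU): [apple ant pig rat lemon]
  32. access kiwi: MISS, evict apple. Cache (LRU->MRU): [ant pig rat lemon kiwi]
  33. access apple: MISS, evict ant. Cache (LRU->MRU): [pig rat lemon kiwi apple]
  34. access ant: MISS, evict pig. Cache (LRU->MRU): [rat lemon kiwi apple ant]
  35. access apple: HIT. Cache (LRU->MRU): [rat lemon kiwi ant apple]
  36. access apple: HIT. Cache (LRU->MRU): [rat lemon kiwi ant apple]
  37. access kiwi: HIT. Cache (LRU->MRU): [rat lemon ant apple kiwi]
  38. access kiwi: HIT. Cache (LRU->MRU): [rat lemon ant apple kiwi]
  39. access apple: HIT. Cache (LRU->MRU): [rat lemon ant kiwi apple]
Total: 21 hits, 18 misses, 13 evictions

Answer: ant apple kiwi lemon rat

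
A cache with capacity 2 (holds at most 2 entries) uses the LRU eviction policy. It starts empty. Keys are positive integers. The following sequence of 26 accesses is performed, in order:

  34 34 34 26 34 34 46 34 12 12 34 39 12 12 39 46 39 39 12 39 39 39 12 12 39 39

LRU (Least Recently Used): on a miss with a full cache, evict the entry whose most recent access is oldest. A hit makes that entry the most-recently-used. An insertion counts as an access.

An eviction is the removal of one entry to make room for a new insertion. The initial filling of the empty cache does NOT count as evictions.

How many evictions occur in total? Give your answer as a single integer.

LRU simulation (capacity=2):
  1. access 34: MISS. Cache (LRU->MRU): [34]
  2. access 34: HIT. Cache (LRU->MRU): [34]
  3. access 34: HIT. Cache (LRU->MRU): [34]
  4. access 26: MISS. Cache (LRU->MRU): [34 26]
  5. access 34: HIT. Cache (LRU->MRU): [26 34]
  6. access 34: HIT. Cache (LRU->MRU): [26 34]
  7. access 46: MISS, evict 26. Cache (LRU->MRU): [34 46]
  8. access 34: HIT. Cache (LRU->MRU): [46 34]
  9. access 12: MISS, evict 46. Cache (LRU->MRU): [34 12]
  10. access 12: HIT. Cache (LRU->MRU): [34 12]
  11. access 34: HIT. Cache (LRU->MRU): [12 34]
  12. access 39: MISS, evict 12. Cache (LRU->MRU): [34 39]
  13. access 12: MISS, evict 34. Cache (LRU->MRU): [39 12]
  14. access 12: HIT. Cache (LRU->MRU): [39 12]
  15. access 39: HIT. Cache (LRU->MRU): [12 39]
  16. access 46: MISS, evict 12. Cache (LRU->MRU): [39 46]
  17. access 39: HIT. Cache (LRU->MRU): [46 39]
  18. access 39: HIT. Cache (LRU->MRU): [46 39]
  19. access 12: MISS, evict 46. Cache (LRU->MRU): [39 12]
  20. access 39: HIT. Cache (LRU->MRU): [12 39]
  21. access 39: HIT. Cache (LRU->MRU): [12 39]
  22. access 39: HIT. Cache (LRU->MRU): [12 39]
  23. access 12: HIT. Cache (LRU->MRU): [39 12]
  24. access 12: HIT. Cache (LRU->MRU): [39 12]
  25. access 39: HIT. Cache (LRU->MRU): [12 39]
  26. access 39: HIT. Cache (LRU->MRU): [12 39]
Total: 18 hits, 8 misses, 6 evictions

Answer: 6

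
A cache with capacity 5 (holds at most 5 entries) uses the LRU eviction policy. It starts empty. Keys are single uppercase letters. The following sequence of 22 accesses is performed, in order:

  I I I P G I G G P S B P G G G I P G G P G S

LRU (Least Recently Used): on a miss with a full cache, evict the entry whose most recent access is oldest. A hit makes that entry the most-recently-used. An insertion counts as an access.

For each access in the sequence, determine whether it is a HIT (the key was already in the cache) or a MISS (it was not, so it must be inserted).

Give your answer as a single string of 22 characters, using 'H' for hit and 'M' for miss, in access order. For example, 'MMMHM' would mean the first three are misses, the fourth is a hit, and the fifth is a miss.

LRU simulation (capacity=5):
  1. access I: MISS. Cache (LRU->MRU): [I]
  2. access I: HIT. Cache (LRU->MRU): [I]
  3. access I: HIT. Cache (LRU->MRU): [I]
  4. access P: MISS. Cache (LRU->MRU): [I P]
  5. access G: MISS. Cache (LRU->MRU): [I P G]
  6. access I: HIT. Cache (LRU->MRU): [P G I]
  7. access G: HIT. Cache (LRU->MRU): [P I G]
  8. access G: HIT. Cache (LRU->MRU): [P I G]
  9. access P: HIT. Cache (LRU->MRU): [I G P]
  10. access S: MISS. Cache (LRU->MRU): [I G P S]
  11. access B: MISS. Cache (LRU->MRU): [I G P S B]
  12. access P: HIT. Cache (LRU->MRU): [I G S B P]
  13. access G: HIT. Cache (LRU->MRU): [I S B P G]
  14. access G: HIT. Cache (LRU->MRU): [I S B P G]
  15. access G: HIT. Cache (LRU->MRU): [I S B P G]
  16. access I: HIT. Cache (LRU->MRU): [S B P G I]
  17. access P: HIT. Cache (LRU->MRU): [S B G I P]
  18. access G: HIT. Cache (LRU->MRU): [S B I P G]
  19. access G: HIT. Cache (LRU->MRU): [S B I P G]
  20. access P: HIT. Cache (LRU->MRU): [S B I G P]
  21. access G: HIT. Cache (LRU->MRU): [S B I P G]
  22. access S: HIT. Cache (LRU->MRU): [B I P G S]
Total: 17 hits, 5 misses, 0 evictions

Answer: MHHMMHHHHMMHHHHHHHHHHH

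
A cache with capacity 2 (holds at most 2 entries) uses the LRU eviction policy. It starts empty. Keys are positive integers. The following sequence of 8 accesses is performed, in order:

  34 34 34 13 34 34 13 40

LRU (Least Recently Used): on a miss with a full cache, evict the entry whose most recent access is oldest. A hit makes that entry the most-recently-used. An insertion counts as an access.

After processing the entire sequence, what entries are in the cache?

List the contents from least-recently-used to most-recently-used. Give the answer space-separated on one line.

LRU simulation (capacity=2):
  1. access 34: MISS. Cache (LRU->MRU): [34]
  2. access 34: HIT. Cache (LRU->MRU): [34]
  3. access 34: HIT. Cache (LRU->MRU): [34]
  4. access 13: MISS. Cache (LRU->MRU): [34 13]
  5. access 34: HIT. Cache (LRU->MRU): [13 34]
  6. access 34: HIT. Cache (LRU->MRU): [13 34]
  7. access 13: HIT. Cache (LRU->MRU): [34 13]
  8. access 40: MISS, evict 34. Cache (LRU->MRU): [13 40]
Total: 5 hits, 3 misses, 1 evictions

Answer: 13 40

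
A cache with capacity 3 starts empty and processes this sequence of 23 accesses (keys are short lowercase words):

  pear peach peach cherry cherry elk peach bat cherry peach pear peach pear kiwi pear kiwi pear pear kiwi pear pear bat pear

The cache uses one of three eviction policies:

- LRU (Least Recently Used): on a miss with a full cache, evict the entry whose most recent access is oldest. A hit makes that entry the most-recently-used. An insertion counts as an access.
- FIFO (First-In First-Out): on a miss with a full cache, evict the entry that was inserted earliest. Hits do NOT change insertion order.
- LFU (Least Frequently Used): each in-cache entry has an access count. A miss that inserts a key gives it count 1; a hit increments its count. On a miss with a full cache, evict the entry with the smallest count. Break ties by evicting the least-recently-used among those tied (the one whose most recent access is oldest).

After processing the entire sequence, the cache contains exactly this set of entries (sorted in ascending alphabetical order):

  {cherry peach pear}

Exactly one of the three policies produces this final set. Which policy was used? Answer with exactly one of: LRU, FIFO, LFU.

Simulating under each policy and comparing final sets:
  LRU: final set = {bat kiwi pear} -> differs
  FIFO: final set = {bat kiwi pear} -> differs
  LFU: final set = {cherry peach pear} -> MATCHES target
Only LFU produces the target set.

Answer: LFU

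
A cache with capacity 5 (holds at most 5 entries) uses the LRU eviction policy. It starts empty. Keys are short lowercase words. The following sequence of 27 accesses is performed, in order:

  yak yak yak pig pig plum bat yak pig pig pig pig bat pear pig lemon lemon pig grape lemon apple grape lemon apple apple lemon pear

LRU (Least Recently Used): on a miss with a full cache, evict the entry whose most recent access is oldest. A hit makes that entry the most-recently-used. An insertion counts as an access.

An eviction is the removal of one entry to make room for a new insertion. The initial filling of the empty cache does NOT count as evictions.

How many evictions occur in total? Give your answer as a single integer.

LRU simulation (capacity=5):
  1. access yak: MISS. Cache (LRU->MRU): [yak]
  2. access yak: HIT. Cache (LRU->MRU): [yak]
  3. access yak: HIT. Cache (LRU->MRU): [yak]
  4. access pig: MISS. Cache (LRU->MRU): [yak pig]
  5. access pig: HIT. Cache (LRU->MRU): [yak pig]
  6. access plum: MISS. Cache (LRU->MRU): [yak pig plum]
  7. access bat: MISS. Cache (LRU->MRU): [yak pig plum bat]
  8. access yak: HIT. Cache (LRU->MRU): [pig plum bat yak]
  9. access pig: HIT. Cache (LRU->MRU): [plum bat yak pig]
  10. access pig: HIT. Cache (LRU->MRU): [plum bat yak pig]
  11. access pig: HIT. Cache (LRU->MRU): [plum bat yak pig]
  12. access pig: HIT. Cache (LRU->MRU): [plum bat yak pig]
  13. access bat: HIT. Cache (LRU->MRU): [plum yak pig bat]
  14. access pear: MISS. Cache (LRU->MRU): [plum yak pig bat pear]
  15. access pig: HIT. Cache (LRU->MRU): [plum yak bat pear pig]
  16. access lemon: MISS, evict plum. Cache (LRU->MRU): [yak bat pear pig lemon]
  17. access lemon: HIT. Cache (LRU->MRU): [yak bat pear pig lemon]
  18. access pig: HIT. Cache (LRU->MRU): [yak bat pear lemon pig]
  19. access grape: MISS, evict yak. Cache (LRU->MRU): [bat pear lemon pig grape]
  20. access lemon: HIT. Cache (LRU->MRU): [bat pear pig grape lemon]
  21. access apple: MISS, evict bat. Cache (LRU->MRU): [pear pig grape lemon apple]
  22. access grape: HIT. Cache (LRU->MRU): [pear pig lemon apple grape]
  23. access lemon: HIT. Cache (LRU->MRU): [pear pig apple grape lemon]
  24. access apple: HIT. Cache (LRU->MRU): [pear pig grape lemon apple]
  25. access apple: HIT. Cache (LRU->MRU): [pear pig grape lemon apple]
  26. access lemon: HIT. Cache (LRU->MRU): [pear pig grape apple lemon]
  27. access pear: HIT. Cache (LRU->MRU): [pig grape apple lemon pear]
Total: 19 hits, 8 misses, 3 evictions

Answer: 3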